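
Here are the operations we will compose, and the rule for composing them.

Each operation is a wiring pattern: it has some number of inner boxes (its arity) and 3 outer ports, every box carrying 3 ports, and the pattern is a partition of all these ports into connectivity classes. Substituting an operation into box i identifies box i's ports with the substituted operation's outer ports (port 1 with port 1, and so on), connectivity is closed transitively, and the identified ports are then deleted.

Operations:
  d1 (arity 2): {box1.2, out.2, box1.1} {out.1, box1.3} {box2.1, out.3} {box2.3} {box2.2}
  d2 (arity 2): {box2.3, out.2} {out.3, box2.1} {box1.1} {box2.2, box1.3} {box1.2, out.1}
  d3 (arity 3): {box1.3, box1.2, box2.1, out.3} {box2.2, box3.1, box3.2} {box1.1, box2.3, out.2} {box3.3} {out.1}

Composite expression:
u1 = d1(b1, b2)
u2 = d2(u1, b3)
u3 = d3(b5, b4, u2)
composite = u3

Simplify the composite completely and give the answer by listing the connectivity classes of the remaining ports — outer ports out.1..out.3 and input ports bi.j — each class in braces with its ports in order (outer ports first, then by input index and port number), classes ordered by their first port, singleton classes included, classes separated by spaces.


{out.1} {out.2, b4.3, b5.1} {out.3, b4.1, b5.2, b5.3} {b1.1, b1.2, b3.3, b4.2} {b1.3} {b2.1, b3.2} {b2.2} {b2.3} {b3.1}

After gluing at d3, chains via deleted ports link the b-ports.
through d1, on inputs (b1, b2): {out.1, b1.3} {out.2, b1.1, b1.2} {out.3, b2.1} {b2.2} {b2.3} (out.j = stage outer ports)
through d2, on inputs (b1, b2, b3): {out.1, b1.1, b1.2} {out.2, b3.3} {out.3, b3.1} {b1.3} {b2.1, b3.2} {b2.2} {b2.3} (out.j = stage outer ports)
through d3, on inputs (b5, b4, b1, b2, b3): {out.1} {out.2, b4.3, b5.1} {out.3, b4.1, b5.2, b5.3} {b1.1, b1.2, b3.3, b4.2} {b1.3} {b2.1, b3.2} {b2.2} {b2.3} {b3.1} (out.j = stage outer ports)


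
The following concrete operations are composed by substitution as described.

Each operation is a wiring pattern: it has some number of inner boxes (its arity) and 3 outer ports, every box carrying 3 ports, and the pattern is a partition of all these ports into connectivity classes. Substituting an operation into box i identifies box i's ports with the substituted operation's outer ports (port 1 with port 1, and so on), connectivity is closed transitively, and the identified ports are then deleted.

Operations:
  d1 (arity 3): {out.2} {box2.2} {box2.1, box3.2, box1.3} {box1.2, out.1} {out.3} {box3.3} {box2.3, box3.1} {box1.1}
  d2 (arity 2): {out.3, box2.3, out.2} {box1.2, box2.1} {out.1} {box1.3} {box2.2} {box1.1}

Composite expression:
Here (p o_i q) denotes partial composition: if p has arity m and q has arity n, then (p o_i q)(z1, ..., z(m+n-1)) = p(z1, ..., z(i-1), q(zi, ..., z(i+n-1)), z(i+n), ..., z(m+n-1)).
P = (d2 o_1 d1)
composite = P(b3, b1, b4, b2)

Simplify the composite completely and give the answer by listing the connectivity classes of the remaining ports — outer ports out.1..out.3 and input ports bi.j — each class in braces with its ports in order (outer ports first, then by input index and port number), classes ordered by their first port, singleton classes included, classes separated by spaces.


{out.1} {out.2, out.3, b2.3} {b1.1, b3.3, b4.2} {b1.2} {b1.3, b4.1} {b2.1} {b2.2} {b3.1} {b3.2} {b4.3}


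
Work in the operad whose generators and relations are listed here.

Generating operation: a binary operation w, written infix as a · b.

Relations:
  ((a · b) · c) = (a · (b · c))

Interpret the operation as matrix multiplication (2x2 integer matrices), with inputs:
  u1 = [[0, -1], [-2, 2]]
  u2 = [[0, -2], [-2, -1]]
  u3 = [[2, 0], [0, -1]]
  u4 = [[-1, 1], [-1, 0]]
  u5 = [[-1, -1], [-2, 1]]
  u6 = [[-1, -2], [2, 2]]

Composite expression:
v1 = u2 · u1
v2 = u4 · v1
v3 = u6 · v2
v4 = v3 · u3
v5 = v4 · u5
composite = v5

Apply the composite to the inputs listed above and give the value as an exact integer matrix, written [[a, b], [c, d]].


[[-44, -8], [56, 8]]

(u2 · u1) = [[4, -4], [2, 0]]
(u4 · (u2 · u1)) = [[-2, 4], [-4, 4]]
(u6 · (u4 · (u2 · u1))) = [[10, -12], [-12, 16]]
((u6 · (u4 · (u2 · u1))) · u3) = [[20, 12], [-24, -16]]
(((u6 · (u4 · (u2 · u1))) · u3) · u5) = [[-44, -8], [56, 8]]


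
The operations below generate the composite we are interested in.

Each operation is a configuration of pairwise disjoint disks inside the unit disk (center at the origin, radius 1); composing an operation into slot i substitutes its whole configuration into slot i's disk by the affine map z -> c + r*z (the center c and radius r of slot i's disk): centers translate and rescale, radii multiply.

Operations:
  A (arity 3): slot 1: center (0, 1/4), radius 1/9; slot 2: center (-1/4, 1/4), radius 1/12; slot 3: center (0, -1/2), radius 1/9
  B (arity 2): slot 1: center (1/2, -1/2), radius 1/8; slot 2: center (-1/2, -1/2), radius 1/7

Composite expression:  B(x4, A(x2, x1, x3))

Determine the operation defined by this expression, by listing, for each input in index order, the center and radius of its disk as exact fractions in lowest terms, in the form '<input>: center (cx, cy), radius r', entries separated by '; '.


x1: center (-15/28, -13/28), radius 1/84; x2: center (-1/2, -13/28), radius 1/63; x3: center (-1/2, -4/7), radius 1/63; x4: center (1/2, -1/2), radius 1/8

Follow each x-input down from B: c' goes to c + r*c', radius to r*r'.
x4: after 1 affine step, its disk has center (1/2, -1/2), radius 1/8
x2: after 2 affine steps, its disk has center (-1/2, -13/28), radius 1/63
x1: after 2 affine steps, its disk has center (-15/28, -13/28), radius 1/84
x3: after 2 affine steps, its disk has center (-1/2, -4/7), radius 1/63


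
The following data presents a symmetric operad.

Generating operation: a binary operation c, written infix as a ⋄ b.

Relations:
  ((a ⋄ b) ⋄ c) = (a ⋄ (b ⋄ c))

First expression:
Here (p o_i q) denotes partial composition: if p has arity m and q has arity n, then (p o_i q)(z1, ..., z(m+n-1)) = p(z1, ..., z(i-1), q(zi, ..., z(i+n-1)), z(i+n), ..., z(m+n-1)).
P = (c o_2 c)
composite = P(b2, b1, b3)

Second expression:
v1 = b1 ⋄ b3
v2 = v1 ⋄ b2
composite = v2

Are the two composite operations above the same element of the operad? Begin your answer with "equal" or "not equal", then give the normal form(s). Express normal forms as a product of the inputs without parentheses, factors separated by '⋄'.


not equal — first b2 ⋄ b1 ⋄ b3, second b1 ⋄ b3 ⋄ b2

In normal form, the first expression is b2 ⋄ b1 ⋄ b3
In normal form, the second expression is b1 ⋄ b3 ⋄ b2
The forms do not match — not equal.


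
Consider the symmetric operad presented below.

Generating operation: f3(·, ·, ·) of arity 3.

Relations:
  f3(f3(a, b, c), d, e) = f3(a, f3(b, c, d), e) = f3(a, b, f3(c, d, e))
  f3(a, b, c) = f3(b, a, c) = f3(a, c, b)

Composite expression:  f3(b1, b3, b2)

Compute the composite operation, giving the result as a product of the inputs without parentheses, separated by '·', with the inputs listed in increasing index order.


b1 · b2 · b3


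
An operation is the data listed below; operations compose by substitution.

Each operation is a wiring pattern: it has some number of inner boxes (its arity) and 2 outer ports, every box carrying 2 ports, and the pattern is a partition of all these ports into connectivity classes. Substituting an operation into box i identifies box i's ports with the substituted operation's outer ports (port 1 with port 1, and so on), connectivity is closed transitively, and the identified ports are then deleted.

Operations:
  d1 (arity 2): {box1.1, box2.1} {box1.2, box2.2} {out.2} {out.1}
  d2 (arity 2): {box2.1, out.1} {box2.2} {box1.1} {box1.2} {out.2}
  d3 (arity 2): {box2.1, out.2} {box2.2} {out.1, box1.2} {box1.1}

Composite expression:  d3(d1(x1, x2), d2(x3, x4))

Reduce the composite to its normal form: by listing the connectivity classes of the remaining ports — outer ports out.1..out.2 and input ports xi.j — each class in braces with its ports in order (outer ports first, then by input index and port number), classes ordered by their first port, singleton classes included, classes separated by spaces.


{out.1} {out.2, x4.1} {x1.1, x2.1} {x1.2, x2.2} {x3.1} {x3.2} {x4.2}

Connectivity passes through glued d3-boundaries; trace each wire chain.
after d1, the pattern on (x1, x2) reads {out.1} {out.2} {x1.1, x2.1} {x1.2, x2.2} (out.j = its outer ports)
after d2, the pattern on (x3, x4) reads {out.1, x4.1} {out.2} {x3.1} {x3.2} {x4.2} (out.j = its outer ports)
after d3, the pattern on (x1, x2, x3, x4) reads {out.1} {out.2, x4.1} {x1.1, x2.1} {x1.2, x2.2} {x3.1} {x3.2} {x4.2} (out.j = its outer ports)


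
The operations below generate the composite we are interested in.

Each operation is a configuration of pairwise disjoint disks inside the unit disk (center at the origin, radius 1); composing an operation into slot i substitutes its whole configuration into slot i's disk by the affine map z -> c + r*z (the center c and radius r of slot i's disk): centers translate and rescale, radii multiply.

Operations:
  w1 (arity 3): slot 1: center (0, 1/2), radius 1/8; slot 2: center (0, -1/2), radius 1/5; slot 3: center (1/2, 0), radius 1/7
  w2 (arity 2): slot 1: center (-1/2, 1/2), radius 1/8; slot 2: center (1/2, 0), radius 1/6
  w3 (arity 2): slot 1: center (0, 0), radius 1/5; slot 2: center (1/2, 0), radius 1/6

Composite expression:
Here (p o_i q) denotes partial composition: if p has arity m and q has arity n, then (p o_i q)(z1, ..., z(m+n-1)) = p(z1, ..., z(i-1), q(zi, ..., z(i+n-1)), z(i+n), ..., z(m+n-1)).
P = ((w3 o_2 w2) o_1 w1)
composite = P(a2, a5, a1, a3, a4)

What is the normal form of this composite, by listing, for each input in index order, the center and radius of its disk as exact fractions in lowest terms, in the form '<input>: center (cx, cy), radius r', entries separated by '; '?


Only the slot chain above each a matters under w3; compose those maps.
for a2, the 2-step affine chain lands on center (0, 1/10), radius 1/40
for a5, the 2-step affine chain lands on center (0, -1/10), radius 1/25
for a1, the 2-step affine chain lands on center (1/10, 0), radius 1/35
for a3, the 2-step affine chain lands on center (5/12, 1/12), radius 1/48
for a4, the 2-step affine chain lands on center (7/12, 0), radius 1/36

a1: center (1/10, 0), radius 1/35; a2: center (0, 1/10), radius 1/40; a3: center (5/12, 1/12), radius 1/48; a4: center (7/12, 0), radius 1/36; a5: center (0, -1/10), radius 1/25


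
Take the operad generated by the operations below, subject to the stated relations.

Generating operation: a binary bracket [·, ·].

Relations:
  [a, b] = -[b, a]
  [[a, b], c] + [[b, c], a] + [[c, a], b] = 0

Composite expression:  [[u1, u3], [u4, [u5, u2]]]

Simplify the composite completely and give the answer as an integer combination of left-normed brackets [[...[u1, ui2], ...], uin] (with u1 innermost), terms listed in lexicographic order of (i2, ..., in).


[[[[u1, u3], u2], u5], u4] - [[[[u1, u3], u4], u2], u5] + [[[[u1, u3], u4], u5], u2] - [[[[u1, u3], u5], u2], u4]

Left-normed coefficients sit on the u1-initial expansion words.
Composite bracket: [[u1, u3], [u4, [u5, u2]]]
Expanding via [a, b] = ab - ba: 16 signed words (2^4 = 16).
Words beginning with u1 determine it all:
  sign of u1u3u2u5u4 is +1, so it contributes +[[[[u1, u3], u2], u5], u4]
  sign of u1u3u4u2u5 is -1, so it contributes -[[[[u1, u3], u4], u2], u5]
  sign of u1u3u4u5u2 is +1, so it contributes +[[[[u1, u3], u4], u5], u2]
  sign of u1u3u5u2u4 is -1, so it contributes -[[[[u1, u3], u5], u2], u4]


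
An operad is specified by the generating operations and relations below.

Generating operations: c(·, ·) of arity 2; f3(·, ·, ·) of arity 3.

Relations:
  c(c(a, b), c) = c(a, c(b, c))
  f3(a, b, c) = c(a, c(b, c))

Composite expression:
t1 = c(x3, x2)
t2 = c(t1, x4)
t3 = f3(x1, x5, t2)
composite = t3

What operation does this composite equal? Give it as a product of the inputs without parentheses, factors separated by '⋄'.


x1 ⋄ x5 ⋄ x3 ⋄ x2 ⋄ x4

Associativity of f3 dissolves the nesting; only the x-input order survives.
c(x3, x2) spells out as x3 ⋄ x2
c(c(x3, x2), x4) spells out as x3 ⋄ x2 ⋄ x4
f3(x1, x5, c(c(x3, x2), x4)) spells out as x1 ⋄ x5 ⋄ x3 ⋄ x2 ⋄ x4


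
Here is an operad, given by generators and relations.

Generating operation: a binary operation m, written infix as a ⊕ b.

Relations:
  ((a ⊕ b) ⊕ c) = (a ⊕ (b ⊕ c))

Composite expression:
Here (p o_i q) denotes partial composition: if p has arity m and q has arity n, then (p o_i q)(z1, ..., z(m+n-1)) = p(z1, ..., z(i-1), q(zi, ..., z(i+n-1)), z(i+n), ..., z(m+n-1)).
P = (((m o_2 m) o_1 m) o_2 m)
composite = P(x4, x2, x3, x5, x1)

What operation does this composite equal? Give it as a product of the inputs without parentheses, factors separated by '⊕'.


x4 ⊕ x2 ⊕ x3 ⊕ x5 ⊕ x1

The m-tree's shape is irrelevant; the x-reading-order decides.
(x2 ⊕ x3) spells out as x2 ⊕ x3
(x4 ⊕ (x2 ⊕ x3)) spells out as x4 ⊕ x2 ⊕ x3
(x5 ⊕ x1) spells out as x5 ⊕ x1
((x4 ⊕ (x2 ⊕ x3)) ⊕ (x5 ⊕ x1)) spells out as x4 ⊕ x2 ⊕ x3 ⊕ x5 ⊕ x1


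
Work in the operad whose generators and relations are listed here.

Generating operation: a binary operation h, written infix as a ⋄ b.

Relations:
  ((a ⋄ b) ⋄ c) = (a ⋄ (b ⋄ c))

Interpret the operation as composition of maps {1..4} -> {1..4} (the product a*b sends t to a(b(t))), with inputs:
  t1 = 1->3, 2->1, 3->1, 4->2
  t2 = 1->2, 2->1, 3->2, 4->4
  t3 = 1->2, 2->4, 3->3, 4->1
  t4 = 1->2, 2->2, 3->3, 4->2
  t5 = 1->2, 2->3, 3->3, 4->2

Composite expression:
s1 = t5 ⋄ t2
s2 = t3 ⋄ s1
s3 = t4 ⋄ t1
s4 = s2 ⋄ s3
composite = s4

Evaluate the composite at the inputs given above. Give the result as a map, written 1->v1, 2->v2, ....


(t5 ⋄ t2) = 1->3, 2->2, 3->3, 4->2
(t3 ⋄ (t5 ⋄ t2)) = 1->3, 2->4, 3->3, 4->4
(t4 ⋄ t1) = 1->3, 2->2, 3->2, 4->2
((t3 ⋄ (t5 ⋄ t2)) ⋄ (t4 ⋄ t1)) = 1->3, 2->4, 3->4, 4->4

1->3, 2->4, 3->4, 4->4


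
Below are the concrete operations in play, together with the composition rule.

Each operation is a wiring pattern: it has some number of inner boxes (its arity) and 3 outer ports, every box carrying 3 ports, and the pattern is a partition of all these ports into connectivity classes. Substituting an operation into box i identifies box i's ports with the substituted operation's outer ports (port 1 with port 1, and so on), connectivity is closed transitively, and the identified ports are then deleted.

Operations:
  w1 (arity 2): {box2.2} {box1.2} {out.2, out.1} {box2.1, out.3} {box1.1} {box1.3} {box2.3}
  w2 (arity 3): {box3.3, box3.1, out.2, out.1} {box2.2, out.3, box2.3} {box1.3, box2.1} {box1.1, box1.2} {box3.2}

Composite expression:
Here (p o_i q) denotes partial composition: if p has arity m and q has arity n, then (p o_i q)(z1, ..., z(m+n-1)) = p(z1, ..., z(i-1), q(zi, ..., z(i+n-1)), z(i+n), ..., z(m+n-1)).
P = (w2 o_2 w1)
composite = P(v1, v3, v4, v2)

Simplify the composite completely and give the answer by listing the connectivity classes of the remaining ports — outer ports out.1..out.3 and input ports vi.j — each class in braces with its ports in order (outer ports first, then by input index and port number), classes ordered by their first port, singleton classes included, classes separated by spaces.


{out.1, out.2, v2.1, v2.3} {out.3, v1.3, v4.1} {v1.1, v1.2} {v2.2} {v3.1} {v3.2} {v3.3} {v4.2} {v4.3}

Reachability decides: close wires over w2-identified ports.
stage w1: inputs (v3, v4), connectivity {out.1, out.2} {out.3, v4.1} {v3.1} {v3.2} {v3.3} {v4.2} {v4.3}, out.j its boundary
stage w2: inputs (v1, v3, v4, v2), connectivity {out.1, out.2, v2.1, v2.3} {out.3, v1.3, v4.1} {v1.1, v1.2} {v2.2} {v3.1} {v3.2} {v3.3} {v4.2} {v4.3}, out.j its boundary


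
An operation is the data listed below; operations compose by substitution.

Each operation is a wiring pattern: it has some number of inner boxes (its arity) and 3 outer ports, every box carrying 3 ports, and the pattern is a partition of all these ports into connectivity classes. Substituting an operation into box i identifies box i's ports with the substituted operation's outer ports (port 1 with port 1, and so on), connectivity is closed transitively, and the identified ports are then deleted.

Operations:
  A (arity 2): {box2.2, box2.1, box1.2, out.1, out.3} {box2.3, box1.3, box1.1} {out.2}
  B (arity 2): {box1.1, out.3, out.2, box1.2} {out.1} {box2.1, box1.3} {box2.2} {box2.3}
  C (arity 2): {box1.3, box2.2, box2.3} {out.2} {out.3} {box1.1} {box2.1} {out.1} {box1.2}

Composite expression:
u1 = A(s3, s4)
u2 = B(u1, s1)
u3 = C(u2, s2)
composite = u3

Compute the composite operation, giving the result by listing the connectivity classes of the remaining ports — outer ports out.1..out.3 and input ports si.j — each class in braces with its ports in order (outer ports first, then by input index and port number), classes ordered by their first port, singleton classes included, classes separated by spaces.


{out.1} {out.2} {out.3} {s1.1, s2.2, s2.3, s3.2, s4.1, s4.2} {s1.2} {s1.3} {s2.1} {s3.1, s3.3, s4.3}


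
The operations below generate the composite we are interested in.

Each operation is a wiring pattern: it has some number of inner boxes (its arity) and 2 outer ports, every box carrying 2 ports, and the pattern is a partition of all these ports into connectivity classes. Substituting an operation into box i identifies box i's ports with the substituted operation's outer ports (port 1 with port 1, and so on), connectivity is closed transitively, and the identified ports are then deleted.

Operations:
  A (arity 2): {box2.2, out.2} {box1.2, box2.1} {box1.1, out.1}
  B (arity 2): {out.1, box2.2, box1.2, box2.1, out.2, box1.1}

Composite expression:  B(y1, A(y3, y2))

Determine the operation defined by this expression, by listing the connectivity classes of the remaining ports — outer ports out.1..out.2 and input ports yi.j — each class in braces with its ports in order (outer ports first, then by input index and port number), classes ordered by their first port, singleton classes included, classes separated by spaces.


{out.1, out.2, y1.1, y1.2, y2.2, y3.1} {y2.1, y3.2}

Connectivity passes through glued B-boundaries; trace each wire chain.
A over (y3, y2) gives {out.1, y3.1} {out.2, y2.2} {y2.1, y3.2}, out.j being that stage's outer ports
B over (y1, y3, y2) gives {out.1, out.2, y1.1, y1.2, y2.2, y3.1} {y2.1, y3.2}, out.j being that stage's outer ports


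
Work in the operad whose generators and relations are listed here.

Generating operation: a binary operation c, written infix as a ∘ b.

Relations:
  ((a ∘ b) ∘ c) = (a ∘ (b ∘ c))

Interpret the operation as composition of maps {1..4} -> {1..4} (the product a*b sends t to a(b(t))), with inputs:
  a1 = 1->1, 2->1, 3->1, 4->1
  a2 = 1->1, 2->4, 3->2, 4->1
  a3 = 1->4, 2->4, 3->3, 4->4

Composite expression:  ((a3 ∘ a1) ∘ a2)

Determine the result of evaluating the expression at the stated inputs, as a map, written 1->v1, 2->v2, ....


1->4, 2->4, 3->4, 4->4


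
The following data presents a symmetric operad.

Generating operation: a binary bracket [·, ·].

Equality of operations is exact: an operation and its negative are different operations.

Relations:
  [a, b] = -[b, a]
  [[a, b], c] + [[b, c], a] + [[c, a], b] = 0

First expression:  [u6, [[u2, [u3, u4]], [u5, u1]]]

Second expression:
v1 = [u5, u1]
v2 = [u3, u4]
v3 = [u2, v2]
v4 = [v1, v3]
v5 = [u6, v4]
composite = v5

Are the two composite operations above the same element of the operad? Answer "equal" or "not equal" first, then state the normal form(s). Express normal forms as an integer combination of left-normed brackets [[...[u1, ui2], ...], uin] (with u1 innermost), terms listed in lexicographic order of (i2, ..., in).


The first expression, normalized: -[[[[[u1, u5], u2], u3], u4], u6] + [[[[[u1, u5], u2], u4], u3], u6] + [[[[[u1, u5], u3], u4], u2], u6] - [[[[[u1, u5], u4], u3], u2], u6]
The second expression, normalized: [[[[[u1, u5], u2], u3], u4], u6] - [[[[[u1, u5], u2], u4], u3], u6] - [[[[[u1, u5], u3], u4], u2], u6] + [[[[[u1, u5], u4], u3], u2], u6]
The forms do not match — not equal.

not equal — first -[[[[[u1, u5], u2], u3], u4], u6] + [[[[[u1, u5], u2], u4], u3], u6] + [[[[[u1, u5], u3], u4], u2], u6] - [[[[[u1, u5], u4], u3], u2], u6], second [[[[[u1, u5], u2], u3], u4], u6] - [[[[[u1, u5], u2], u4], u3], u6] - [[[[[u1, u5], u3], u4], u2], u6] + [[[[[u1, u5], u4], u3], u2], u6]


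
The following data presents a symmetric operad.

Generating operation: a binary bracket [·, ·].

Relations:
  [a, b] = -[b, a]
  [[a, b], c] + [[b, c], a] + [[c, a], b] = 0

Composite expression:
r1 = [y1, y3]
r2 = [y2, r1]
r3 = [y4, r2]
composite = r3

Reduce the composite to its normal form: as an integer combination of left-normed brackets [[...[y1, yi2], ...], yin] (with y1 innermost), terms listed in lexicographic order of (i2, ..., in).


[[[y1, y3], y2], y4]

In the tensor algebra, words opening y1 carry the y1-anchored form.
Composite bracket: [y4, [y2, [y1, y3]]]
The bracket unfolds into 8 signed words via [a, b] = ab - ba (2^3 = 8).
Words beginning with y1 determine it all:
  y1y3y2y4 appears with sign +1, giving the term +[[[y1, y3], y2], y4]


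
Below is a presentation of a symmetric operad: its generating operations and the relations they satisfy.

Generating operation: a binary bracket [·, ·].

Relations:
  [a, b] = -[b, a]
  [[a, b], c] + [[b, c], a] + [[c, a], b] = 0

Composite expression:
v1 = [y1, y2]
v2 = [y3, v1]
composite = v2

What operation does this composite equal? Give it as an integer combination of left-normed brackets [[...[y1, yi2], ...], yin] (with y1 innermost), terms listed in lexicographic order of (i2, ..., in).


-[[y1, y2], y3]

Left-normed coefficients sit on the y1-initial expansion words.
Composite bracket: [y3, [y1, y2]]
Full expansion: 4 signed words from ab - ba (2^2 = 4).
Coefficients come from the y1-initial words:
  the word y1y2y3 carries sign -1 and contributes -[[y1, y2], y3]


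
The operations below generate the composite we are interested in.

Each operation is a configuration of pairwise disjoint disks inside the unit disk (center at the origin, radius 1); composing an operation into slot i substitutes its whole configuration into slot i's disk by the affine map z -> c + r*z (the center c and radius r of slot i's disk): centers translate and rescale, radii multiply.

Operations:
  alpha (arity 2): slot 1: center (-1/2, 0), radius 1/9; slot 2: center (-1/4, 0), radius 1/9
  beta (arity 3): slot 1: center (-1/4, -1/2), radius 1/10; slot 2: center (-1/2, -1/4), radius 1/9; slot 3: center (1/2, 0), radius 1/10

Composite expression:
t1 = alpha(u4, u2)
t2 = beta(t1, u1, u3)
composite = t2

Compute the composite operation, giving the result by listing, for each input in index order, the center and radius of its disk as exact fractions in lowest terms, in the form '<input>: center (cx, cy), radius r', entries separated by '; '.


u1: center (-1/2, -1/4), radius 1/9; u2: center (-11/40, -1/2), radius 1/90; u3: center (1/2, 0), radius 1/10; u4: center (-3/10, -1/2), radius 1/90

Nesting under beta composes maps z -> c + r*z down each u-path.
input u4: composing its 2 substitution steps yields center (-3/10, -1/2), radius 1/90
input u2: composing its 2 substitution steps yields center (-11/40, -1/2), radius 1/90
input u1: composing its 1 substitution step yields center (-1/2, -1/4), radius 1/9
input u3: composing its 1 substitution step yields center (1/2, 0), radius 1/10


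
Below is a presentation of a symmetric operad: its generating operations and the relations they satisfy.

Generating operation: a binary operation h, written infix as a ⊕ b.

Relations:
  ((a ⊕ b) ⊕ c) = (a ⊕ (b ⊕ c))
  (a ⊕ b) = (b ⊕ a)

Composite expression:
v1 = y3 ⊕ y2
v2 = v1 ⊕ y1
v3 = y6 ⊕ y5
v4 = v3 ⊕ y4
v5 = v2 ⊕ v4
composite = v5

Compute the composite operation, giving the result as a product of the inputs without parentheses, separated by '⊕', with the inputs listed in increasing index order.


y1 ⊕ y2 ⊕ y3 ⊕ y4 ⊕ y5 ⊕ y6


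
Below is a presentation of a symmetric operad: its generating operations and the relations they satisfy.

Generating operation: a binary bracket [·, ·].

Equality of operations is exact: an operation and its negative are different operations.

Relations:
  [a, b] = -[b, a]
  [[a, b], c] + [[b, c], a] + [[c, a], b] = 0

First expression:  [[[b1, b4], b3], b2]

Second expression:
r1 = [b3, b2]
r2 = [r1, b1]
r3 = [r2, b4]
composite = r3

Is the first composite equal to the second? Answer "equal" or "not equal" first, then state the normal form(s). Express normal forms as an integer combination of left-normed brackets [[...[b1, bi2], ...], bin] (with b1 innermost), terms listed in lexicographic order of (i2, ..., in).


not equal; the first gives [[[b1, b4], b3], b2] and the second [[[b1, b2], b3], b4] - [[[b1, b3], b2], b4]

The first expression, normalized: [[[b1, b4], b3], b2]
The second expression, normalized: [[[b1, b2], b3], b4] - [[[b1, b3], b2], b4]
The normal forms differ: not equal.


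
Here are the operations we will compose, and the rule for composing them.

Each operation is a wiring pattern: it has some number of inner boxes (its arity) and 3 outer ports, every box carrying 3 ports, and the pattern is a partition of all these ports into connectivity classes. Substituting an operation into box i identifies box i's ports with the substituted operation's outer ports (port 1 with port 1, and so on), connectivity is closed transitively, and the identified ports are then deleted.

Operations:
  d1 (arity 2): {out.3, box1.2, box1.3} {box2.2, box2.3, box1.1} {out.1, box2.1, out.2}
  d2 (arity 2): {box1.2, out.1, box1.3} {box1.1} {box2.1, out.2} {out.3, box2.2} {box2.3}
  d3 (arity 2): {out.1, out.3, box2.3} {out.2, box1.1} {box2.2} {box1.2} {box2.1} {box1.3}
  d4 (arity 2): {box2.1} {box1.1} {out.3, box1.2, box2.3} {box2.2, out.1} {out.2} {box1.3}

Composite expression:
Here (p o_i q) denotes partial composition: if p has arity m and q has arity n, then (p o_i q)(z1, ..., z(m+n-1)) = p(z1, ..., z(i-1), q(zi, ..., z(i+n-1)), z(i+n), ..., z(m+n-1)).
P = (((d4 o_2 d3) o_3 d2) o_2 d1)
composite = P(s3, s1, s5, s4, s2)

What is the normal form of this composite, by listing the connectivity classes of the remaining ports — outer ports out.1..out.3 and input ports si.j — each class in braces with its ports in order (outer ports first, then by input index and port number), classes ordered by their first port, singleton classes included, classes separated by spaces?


{out.1, s5.1} {out.2} {out.3, s2.2, s3.2} {s1.1, s5.2, s5.3} {s1.2, s1.3} {s2.1} {s2.3} {s3.1} {s3.3} {s4.1} {s4.2, s4.3}

Connectivity passes through glued d4-boundaries; trace each wire chain.
d1 over (s1, s5) gives {out.1, out.2, s5.1} {out.3, s1.2, s1.3} {s1.1, s5.2, s5.3}, out.j being that stage's outer ports
d2 over (s4, s2) gives {out.1, s4.2, s4.3} {out.2, s2.1} {out.3, s2.2} {s2.3} {s4.1}, out.j being that stage's outer ports
d3 over (s1, s5, s4, s2) gives {out.1, out.3, s2.2} {out.2, s5.1} {s1.1, s5.2, s5.3} {s1.2, s1.3} {s2.1} {s2.3} {s4.1} {s4.2, s4.3}, out.j being that stage's outer ports
d4 over (s3, s1, s5, s4, s2) gives {out.1, s5.1} {out.2} {out.3, s2.2, s3.2} {s1.1, s5.2, s5.3} {s1.2, s1.3} {s2.1} {s2.3} {s3.1} {s3.3} {s4.1} {s4.2, s4.3}, out.j being that stage's outer ports


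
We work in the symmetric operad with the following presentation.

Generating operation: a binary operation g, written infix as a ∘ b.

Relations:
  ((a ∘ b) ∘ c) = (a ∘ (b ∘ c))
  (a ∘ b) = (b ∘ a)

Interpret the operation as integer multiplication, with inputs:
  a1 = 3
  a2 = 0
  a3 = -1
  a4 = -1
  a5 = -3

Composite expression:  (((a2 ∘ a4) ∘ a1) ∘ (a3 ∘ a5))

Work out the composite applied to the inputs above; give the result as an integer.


(a2 ∘ a4) = 0
((a2 ∘ a4) ∘ a1) = 0
(a3 ∘ a5) = 3
(((a2 ∘ a4) ∘ a1) ∘ (a3 ∘ a5)) = 0

0


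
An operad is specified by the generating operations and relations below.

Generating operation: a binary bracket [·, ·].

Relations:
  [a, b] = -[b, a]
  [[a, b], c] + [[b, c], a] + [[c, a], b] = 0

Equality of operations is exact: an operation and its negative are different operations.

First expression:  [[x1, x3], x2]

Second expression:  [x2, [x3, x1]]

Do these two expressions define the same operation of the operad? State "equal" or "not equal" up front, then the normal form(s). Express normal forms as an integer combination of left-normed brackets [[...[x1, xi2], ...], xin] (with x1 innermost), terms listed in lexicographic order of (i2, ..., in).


The first expression, normalized: [[x1, x3], x2]
The second expression, normalized: [[x1, x3], x2]
Same normal form: equal.

equal; both compose to [[x1, x3], x2]


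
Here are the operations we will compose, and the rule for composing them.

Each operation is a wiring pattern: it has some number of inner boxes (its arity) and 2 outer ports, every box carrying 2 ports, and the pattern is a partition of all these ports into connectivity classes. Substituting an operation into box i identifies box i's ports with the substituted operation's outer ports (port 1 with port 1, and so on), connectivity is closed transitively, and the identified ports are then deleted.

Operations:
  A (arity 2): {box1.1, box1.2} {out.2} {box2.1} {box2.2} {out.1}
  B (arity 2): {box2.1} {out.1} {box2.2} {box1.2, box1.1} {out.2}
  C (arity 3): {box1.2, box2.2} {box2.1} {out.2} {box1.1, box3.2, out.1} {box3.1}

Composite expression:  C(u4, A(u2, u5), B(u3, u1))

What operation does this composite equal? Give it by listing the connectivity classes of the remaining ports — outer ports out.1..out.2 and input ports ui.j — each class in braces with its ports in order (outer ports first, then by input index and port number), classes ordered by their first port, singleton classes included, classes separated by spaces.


Treat the ports identified at C as solder joints: merge, then drop.
after A, the pattern on (u2, u5) reads {out.1} {out.2} {u2.1, u2.2} {u5.1} {u5.2} (out.j = its outer ports)
after B, the pattern on (u3, u1) reads {out.1} {out.2} {u1.1} {u1.2} {u3.1, u3.2} (out.j = its outer ports)
after C, the pattern on (u4, u2, u5, u3, u1) reads {out.1, u4.1} {out.2} {u1.1} {u1.2} {u2.1, u2.2} {u3.1, u3.2} {u4.2} {u5.1} {u5.2} (out.j = its outer ports)

{out.1, u4.1} {out.2} {u1.1} {u1.2} {u2.1, u2.2} {u3.1, u3.2} {u4.2} {u5.1} {u5.2}


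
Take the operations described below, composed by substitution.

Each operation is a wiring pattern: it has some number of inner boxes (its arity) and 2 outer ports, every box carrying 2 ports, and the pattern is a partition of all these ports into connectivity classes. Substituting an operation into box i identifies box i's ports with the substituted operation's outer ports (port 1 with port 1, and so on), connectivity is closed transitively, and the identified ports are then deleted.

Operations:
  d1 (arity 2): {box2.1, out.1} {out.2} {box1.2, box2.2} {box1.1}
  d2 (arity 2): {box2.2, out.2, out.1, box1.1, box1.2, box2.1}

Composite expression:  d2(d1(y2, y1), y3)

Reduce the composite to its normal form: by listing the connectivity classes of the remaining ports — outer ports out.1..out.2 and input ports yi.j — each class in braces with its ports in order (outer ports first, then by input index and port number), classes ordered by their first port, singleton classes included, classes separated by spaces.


{out.1, out.2, y1.1, y3.1, y3.2} {y1.2, y2.2} {y2.1}

Two ports join when wires chain via d2-identified ports.
d1 over (y2, y1) gives {out.1, y1.1} {out.2} {y1.2, y2.2} {y2.1}, out.j being that stage's outer ports
d2 over (y2, y1, y3) gives {out.1, out.2, y1.1, y3.1, y3.2} {y1.2, y2.2} {y2.1}, out.j being that stage's outer ports


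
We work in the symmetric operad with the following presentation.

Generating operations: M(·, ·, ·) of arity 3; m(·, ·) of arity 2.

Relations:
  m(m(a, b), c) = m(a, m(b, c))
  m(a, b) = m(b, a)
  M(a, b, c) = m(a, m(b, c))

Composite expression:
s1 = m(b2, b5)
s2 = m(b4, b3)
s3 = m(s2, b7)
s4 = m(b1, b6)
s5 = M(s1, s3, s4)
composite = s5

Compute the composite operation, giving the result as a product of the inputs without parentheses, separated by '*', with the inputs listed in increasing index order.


b1 * b2 * b3 * b4 * b5 * b6 * b7

Any arrangement under M is one operation, so sort the b-inputs.
m(b2, b5) flattens to b2 * b5
m(b4, b3) flattens to b4 * b3
m(m(b4, b3), b7) flattens to b4 * b3 * b7
m(b1, b6) flattens to b1 * b6
M(m(b2, b5), m(m(b4, b3), b7), m(b1, b6)) flattens to b2 * b5 * b4 * b3 * b7 * b1 * b6
reordering the factors by index: b1 * b2 * b3 * b4 * b5 * b6 * b7


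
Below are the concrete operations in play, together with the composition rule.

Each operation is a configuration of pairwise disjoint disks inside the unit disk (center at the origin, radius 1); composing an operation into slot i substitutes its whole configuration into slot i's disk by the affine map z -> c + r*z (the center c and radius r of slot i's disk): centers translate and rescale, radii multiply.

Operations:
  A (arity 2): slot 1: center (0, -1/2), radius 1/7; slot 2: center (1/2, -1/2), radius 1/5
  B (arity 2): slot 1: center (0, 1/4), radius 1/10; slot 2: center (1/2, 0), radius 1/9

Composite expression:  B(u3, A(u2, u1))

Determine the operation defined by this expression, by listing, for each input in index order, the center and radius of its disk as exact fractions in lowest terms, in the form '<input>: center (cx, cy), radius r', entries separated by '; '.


u1: center (5/9, -1/18), radius 1/45; u2: center (1/2, -1/18), radius 1/63; u3: center (0, 1/4), radius 1/10

Affine substitution under B: radii multiply and u-centers shift.
input u3: composing its 1 substitution step yields center (0, 1/4), radius 1/10
input u2: composing its 2 substitution steps yields center (1/2, -1/18), radius 1/63
input u1: composing its 2 substitution steps yields center (5/9, -1/18), radius 1/45


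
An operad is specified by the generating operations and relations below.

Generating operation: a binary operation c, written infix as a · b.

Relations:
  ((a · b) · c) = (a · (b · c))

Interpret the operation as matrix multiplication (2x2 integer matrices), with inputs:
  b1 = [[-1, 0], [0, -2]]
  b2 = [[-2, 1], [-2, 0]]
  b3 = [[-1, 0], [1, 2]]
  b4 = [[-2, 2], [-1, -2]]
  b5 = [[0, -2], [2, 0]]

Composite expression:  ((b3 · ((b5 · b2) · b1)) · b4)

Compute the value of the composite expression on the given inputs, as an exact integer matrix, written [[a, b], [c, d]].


[[-8, 8], [0, 24]]

(b5 · b2) = [[4, 0], [-4, 2]]
((b5 · b2) · b1) = [[-4, 0], [4, -4]]
(b3 · ((b5 · b2) · b1)) = [[4, 0], [4, -8]]
((b3 · ((b5 · b2) · b1)) · b4) = [[-8, 8], [0, 24]]


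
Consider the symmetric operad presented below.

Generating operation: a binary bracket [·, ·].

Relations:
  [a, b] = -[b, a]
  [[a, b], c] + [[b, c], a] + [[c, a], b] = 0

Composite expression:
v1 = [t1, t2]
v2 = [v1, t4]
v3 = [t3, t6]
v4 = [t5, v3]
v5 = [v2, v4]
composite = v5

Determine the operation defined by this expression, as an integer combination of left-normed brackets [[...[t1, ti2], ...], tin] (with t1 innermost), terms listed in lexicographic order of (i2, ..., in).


-[[[[[t1, t2], t4], t3], t6], t5] + [[[[[t1, t2], t4], t5], t3], t6] - [[[[[t1, t2], t4], t5], t6], t3] + [[[[[t1, t2], t4], t6], t3], t5]

In the tensor algebra, words opening t1 carry the t1-anchored form.
Composite bracket: [[[t1, t2], t4], [t5, [t3, t6]]]
Each bracket splits as ab - ba, giving 32 signed words (2^5 = 32).
Words beginning with t1 determine it all:
  t1t2t4t3t6t5 (sign -1) contributes -[[[[[t1, t2], t4], t3], t6], t5]
  t1t2t4t5t3t6 (sign +1) contributes +[[[[[t1, t2], t4], t5], t3], t6]
  t1t2t4t5t6t3 (sign -1) contributes -[[[[[t1, t2], t4], t5], t6], t3]
  t1t2t4t6t3t5 (sign +1) contributes +[[[[[t1, t2], t4], t6], t3], t5]


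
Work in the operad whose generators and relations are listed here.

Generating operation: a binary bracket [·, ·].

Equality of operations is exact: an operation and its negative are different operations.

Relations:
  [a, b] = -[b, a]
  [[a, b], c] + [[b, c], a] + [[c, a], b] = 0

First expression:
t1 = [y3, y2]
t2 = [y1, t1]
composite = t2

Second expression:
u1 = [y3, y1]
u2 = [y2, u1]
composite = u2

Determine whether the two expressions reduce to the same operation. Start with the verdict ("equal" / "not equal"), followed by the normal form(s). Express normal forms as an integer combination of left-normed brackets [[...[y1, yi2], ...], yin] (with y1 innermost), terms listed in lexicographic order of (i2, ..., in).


Reducing the first expression gives -[[y1, y2], y3] + [[y1, y3], y2]
Reducing the second expression gives [[y1, y3], y2]
No match — not equal.

not equal; the first gives -[[y1, y2], y3] + [[y1, y3], y2] and the second [[y1, y3], y2]


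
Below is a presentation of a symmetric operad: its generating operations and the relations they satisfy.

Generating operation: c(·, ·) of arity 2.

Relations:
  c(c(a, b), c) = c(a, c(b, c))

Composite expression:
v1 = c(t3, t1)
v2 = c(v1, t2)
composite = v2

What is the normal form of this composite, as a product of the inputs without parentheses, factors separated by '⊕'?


The c-tree's shape is irrelevant; the t-reading-order decides.
c(t3, t1) linearizes to t3 ⊕ t1
c(c(t3, t1), t2) linearizes to t3 ⊕ t1 ⊕ t2

t3 ⊕ t1 ⊕ t2


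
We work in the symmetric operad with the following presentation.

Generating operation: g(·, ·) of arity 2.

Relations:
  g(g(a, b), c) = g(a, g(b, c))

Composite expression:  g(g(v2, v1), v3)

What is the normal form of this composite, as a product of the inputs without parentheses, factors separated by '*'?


Under associativity of g, the answer is the v's in reading order.
g(v2, v1) reduces to v2 * v1
g(g(v2, v1), v3) reduces to v2 * v1 * v3

v2 * v1 * v3


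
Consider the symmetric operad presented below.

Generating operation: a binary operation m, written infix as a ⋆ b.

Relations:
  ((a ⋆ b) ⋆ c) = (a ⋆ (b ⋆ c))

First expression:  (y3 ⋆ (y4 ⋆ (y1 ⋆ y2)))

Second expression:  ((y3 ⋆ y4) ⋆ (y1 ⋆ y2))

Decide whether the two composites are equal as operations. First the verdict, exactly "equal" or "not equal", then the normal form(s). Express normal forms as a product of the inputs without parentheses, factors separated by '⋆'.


equal; the common form is y3 ⋆ y4 ⋆ y1 ⋆ y2

In normal form, the first expression is y3 ⋆ y4 ⋆ y1 ⋆ y2
In normal form, the second expression is y3 ⋆ y4 ⋆ y1 ⋆ y2
The forms coincide; equal.


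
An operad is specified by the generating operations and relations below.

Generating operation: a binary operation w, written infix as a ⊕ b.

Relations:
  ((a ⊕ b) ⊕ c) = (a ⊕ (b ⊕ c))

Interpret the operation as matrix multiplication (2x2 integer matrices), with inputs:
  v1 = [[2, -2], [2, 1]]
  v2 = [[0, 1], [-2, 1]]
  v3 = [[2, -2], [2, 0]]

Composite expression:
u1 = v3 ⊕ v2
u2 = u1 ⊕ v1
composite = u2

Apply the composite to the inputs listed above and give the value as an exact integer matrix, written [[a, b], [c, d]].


[[8, -8], [4, 2]]

(v3 ⊕ v2) = [[4, 0], [0, 2]]
((v3 ⊕ v2) ⊕ v1) = [[8, -8], [4, 2]]


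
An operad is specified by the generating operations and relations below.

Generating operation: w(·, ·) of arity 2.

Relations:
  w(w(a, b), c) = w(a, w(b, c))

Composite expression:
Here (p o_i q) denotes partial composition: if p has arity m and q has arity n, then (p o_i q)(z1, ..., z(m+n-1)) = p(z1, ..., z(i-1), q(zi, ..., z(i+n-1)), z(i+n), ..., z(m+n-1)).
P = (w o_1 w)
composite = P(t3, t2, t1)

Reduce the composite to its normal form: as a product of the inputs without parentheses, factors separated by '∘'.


The w-tree's shape is irrelevant; the t-reading-order decides.
w(t3, t2) collapses to t3 ∘ t2
w(w(t3, t2), t1) collapses to t3 ∘ t2 ∘ t1

t3 ∘ t2 ∘ t1


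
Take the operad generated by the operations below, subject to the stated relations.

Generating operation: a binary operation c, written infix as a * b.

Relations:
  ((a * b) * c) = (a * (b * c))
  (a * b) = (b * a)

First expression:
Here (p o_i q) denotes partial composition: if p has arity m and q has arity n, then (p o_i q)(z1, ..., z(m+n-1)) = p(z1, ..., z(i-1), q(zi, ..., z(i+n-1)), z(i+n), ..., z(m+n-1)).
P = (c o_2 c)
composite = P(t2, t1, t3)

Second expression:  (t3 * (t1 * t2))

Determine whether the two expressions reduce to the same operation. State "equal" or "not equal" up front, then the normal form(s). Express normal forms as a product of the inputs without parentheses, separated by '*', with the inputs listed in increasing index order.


equal; the common form is t1 * t2 * t3
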